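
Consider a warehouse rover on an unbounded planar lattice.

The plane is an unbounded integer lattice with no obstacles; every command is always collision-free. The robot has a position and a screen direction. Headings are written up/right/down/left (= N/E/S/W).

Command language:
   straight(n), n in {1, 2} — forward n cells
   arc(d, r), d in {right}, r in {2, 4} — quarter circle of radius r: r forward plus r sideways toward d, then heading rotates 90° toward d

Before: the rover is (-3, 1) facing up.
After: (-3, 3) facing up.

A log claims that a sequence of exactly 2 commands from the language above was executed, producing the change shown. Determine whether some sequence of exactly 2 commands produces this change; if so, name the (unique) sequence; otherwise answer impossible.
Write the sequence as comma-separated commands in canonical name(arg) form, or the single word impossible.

key: heading stays N — no command in the sequence turns
start: (-3, 1) facing up
[1] after straight(1): (-3, 2) facing up
[2] after straight(1): (-3, 3) facing up
uniquely the one of 16 2-step routes that fits.

straight(1), straight(1)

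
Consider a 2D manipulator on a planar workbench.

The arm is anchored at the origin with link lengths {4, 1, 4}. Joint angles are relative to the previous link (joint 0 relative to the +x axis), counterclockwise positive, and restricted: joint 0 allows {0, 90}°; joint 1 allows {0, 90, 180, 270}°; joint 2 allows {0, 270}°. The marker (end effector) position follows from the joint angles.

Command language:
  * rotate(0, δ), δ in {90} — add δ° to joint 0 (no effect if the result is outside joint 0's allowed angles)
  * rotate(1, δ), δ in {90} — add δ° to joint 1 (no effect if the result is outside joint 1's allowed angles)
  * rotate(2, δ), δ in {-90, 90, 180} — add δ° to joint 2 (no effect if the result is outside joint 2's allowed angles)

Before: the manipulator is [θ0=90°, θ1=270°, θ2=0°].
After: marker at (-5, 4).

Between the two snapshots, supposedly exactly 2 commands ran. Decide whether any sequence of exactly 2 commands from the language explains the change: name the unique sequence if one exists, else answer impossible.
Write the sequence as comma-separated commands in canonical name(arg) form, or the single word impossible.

start: [θ0=90°, θ1=270°, θ2=0°]
[1] after rotate(1, 90): [θ0=90°, θ1=0°, θ2=0°]
[2] after rotate(1, 90): [θ0=90°, θ1=90°, θ2=0°]
uniquely the one of 25 2-step routes that fits.

rotate(1, 90), rotate(1, 90)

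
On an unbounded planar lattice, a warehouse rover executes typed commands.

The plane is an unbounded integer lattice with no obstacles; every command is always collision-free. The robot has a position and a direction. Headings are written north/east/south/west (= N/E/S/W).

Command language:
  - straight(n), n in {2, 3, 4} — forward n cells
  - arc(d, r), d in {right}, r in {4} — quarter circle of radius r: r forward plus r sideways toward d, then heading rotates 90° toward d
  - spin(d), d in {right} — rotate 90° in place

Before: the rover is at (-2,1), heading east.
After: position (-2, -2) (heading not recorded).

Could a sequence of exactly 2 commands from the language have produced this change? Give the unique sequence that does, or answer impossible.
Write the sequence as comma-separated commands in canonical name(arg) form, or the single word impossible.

spin(right), straight(3)

key: order matters: swapping spin(right) and straight(3) lands elsewhere
t0: at (-2,1), heading east
t=1 spin(right) ⇒ at (-2,1), heading south
t=2 straight(3) ⇒ at (-2,-2), heading south
no rival 2-sequence matches.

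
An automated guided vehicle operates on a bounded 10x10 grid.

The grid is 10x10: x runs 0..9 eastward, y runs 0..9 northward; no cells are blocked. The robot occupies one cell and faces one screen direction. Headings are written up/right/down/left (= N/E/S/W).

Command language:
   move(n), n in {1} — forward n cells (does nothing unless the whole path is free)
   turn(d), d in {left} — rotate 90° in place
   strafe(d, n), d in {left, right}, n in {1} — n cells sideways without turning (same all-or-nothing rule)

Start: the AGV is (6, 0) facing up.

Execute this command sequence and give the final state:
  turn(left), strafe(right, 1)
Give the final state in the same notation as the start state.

begin: (6, 0) facing up
t=1 turn(left) ⇒ (6, 0) facing left
t=2 strafe(right, 1) ⇒ (6, 1) facing left

(6, 1) facing left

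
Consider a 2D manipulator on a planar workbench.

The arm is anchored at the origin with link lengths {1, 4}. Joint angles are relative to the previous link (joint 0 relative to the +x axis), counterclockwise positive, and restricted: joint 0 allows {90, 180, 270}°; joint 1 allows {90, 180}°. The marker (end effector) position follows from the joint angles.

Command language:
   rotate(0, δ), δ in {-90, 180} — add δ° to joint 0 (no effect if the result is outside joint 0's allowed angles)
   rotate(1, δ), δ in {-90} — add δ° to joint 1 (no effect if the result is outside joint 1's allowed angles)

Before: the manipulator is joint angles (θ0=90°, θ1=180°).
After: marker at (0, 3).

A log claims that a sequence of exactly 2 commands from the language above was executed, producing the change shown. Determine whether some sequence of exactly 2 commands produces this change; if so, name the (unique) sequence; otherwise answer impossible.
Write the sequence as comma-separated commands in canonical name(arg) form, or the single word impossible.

key: order matters: swapping rotate(0, -90) and rotate(0, 180) lands elsewhere
start: joint angles (θ0=90°, θ1=180°)
t=1 rotate(0, -90) ⇒ joint angles (θ0=90°, θ1=180°)
t=2 rotate(0, 180) ⇒ joint angles (θ0=270°, θ1=180°)
all 9 alternatives checked — unique.

rotate(0, -90), rotate(0, 180)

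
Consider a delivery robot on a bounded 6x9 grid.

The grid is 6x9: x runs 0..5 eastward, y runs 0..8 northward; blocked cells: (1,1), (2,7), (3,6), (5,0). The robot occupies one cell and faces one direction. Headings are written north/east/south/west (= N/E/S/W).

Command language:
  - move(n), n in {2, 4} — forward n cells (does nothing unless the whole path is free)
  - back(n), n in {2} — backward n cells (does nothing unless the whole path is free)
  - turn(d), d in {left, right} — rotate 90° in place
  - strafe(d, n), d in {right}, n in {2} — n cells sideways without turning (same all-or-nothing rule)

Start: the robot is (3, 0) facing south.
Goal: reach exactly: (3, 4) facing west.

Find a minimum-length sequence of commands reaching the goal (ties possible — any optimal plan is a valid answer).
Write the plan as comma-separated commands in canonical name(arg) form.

from: (3, 0) facing south
t=1 turn(right) ⇒ (3, 0) facing west
t=2 strafe(right, 2) ⇒ (3, 2) facing west
t=3 strafe(right, 2) ⇒ (3, 4) facing west
shorter routes all fall short; 3 is best.

turn(right), strafe(right, 2), strafe(right, 2)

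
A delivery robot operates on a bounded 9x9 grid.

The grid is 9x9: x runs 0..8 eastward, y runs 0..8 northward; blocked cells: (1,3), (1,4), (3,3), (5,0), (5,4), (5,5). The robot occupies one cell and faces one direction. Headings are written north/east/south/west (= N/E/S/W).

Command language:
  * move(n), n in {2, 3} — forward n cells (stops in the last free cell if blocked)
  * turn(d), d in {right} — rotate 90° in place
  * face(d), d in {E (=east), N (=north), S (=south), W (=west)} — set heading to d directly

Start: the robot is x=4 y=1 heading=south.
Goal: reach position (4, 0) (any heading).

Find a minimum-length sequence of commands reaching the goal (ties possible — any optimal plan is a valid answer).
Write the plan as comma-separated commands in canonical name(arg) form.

begin: x=4 y=1 heading=south
step 1 (move(2)): x=4 y=0 heading=south
shorter routes all fall short; 1 is best.

move(2)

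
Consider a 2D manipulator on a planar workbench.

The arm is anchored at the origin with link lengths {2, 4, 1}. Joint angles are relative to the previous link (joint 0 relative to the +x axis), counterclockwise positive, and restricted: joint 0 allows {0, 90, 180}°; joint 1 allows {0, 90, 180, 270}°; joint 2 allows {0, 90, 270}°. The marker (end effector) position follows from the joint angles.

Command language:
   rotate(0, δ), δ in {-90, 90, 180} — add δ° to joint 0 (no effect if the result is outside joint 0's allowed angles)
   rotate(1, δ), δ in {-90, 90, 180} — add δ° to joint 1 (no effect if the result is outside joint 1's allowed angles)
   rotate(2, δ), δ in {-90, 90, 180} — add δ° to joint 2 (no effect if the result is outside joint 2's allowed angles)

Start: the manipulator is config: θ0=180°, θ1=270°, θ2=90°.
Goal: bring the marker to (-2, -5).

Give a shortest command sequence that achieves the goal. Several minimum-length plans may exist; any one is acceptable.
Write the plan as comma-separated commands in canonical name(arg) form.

begin: config: θ0=180°, θ1=270°, θ2=90°
step 1 (rotate(2, -90)): config: θ0=180°, θ1=270°, θ2=0°
step 2 (rotate(1, 180)): config: θ0=180°, θ1=90°, θ2=0°
shorter routes all fall short; 2 is best.

rotate(2, -90), rotate(1, 180)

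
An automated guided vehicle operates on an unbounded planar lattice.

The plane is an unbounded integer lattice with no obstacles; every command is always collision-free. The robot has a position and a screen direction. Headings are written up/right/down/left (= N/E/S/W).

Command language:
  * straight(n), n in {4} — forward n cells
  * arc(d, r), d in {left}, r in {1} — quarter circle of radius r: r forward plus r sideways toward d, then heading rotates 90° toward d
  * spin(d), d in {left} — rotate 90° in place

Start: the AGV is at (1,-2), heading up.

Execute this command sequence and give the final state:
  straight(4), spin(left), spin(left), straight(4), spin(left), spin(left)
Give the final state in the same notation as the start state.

at (1,-2), heading up

start: at (1,-2), heading up
1. straight(4) → at (1,2), heading up
2. spin(left) → at (1,2), heading left
3. spin(left) → at (1,2), heading down
4. straight(4) → at (1,-2), heading down
5. spin(left) → at (1,-2), heading right
6. spin(left) → at (1,-2), heading up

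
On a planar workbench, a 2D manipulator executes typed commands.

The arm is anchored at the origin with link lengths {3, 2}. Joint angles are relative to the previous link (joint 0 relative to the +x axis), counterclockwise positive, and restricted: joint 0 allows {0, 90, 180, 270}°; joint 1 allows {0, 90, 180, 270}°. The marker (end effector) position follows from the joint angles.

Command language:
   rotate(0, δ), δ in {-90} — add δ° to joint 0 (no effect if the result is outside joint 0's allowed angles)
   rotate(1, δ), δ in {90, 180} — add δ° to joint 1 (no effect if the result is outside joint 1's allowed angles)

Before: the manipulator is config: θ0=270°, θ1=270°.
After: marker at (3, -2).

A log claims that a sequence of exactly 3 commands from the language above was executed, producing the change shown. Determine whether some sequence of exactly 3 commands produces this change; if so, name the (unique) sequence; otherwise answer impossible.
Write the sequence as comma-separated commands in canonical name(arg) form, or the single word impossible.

rotate(0, -90), rotate(0, -90), rotate(0, -90)

from: config: θ0=270°, θ1=270°
t=1 rotate(0, -90) ⇒ config: θ0=180°, θ1=270°
t=2 rotate(0, -90) ⇒ config: θ0=90°, θ1=270°
t=3 rotate(0, -90) ⇒ config: θ0=0°, θ1=270°
uniquely the one of 27 3-step routes that fits.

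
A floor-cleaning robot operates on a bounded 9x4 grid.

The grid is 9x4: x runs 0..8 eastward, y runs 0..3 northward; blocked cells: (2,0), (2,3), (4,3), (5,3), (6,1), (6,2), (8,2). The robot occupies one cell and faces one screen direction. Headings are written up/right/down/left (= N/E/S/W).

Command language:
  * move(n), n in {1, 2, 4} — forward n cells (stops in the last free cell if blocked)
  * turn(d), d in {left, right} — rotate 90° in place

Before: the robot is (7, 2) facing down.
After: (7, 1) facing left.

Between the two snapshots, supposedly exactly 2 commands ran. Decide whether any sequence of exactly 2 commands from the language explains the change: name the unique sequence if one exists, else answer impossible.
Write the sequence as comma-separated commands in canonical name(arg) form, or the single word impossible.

move(1), turn(right)

key: running turn(right) before move(1) would end elsewhere — order is forced
initial: (7, 2) facing down
step 1 (move(1)): (7, 1) facing down
step 2 (turn(right)): (7, 1) facing left
uniquely the one of 25 2-step routes that fits.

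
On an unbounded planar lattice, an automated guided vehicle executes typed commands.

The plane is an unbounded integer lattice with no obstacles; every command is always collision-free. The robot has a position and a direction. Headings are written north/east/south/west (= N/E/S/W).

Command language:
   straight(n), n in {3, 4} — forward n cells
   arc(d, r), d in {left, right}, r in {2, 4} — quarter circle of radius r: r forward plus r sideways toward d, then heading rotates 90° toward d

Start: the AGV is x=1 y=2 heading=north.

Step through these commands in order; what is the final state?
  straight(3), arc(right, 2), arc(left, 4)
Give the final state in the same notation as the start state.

t0: x=1 y=2 heading=north
[1] after straight(3): x=1 y=5 heading=north
[2] after arc(right, 2): x=3 y=7 heading=east
[3] after arc(left, 4): x=7 y=11 heading=north

x=7 y=11 heading=north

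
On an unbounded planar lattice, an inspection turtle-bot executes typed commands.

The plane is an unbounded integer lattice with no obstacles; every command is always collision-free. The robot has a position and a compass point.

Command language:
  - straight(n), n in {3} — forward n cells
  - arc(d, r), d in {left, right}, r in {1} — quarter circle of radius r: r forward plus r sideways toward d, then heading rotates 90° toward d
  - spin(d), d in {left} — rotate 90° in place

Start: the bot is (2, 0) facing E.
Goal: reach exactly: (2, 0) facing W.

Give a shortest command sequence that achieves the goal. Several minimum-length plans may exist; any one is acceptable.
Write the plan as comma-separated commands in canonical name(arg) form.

spin(left), spin(left)

begin: (2, 0) facing E
t=1 spin(left) ⇒ (2, 0) facing N
t=2 spin(left) ⇒ (2, 0) facing W
minimal: 2 command(s), checked below 2.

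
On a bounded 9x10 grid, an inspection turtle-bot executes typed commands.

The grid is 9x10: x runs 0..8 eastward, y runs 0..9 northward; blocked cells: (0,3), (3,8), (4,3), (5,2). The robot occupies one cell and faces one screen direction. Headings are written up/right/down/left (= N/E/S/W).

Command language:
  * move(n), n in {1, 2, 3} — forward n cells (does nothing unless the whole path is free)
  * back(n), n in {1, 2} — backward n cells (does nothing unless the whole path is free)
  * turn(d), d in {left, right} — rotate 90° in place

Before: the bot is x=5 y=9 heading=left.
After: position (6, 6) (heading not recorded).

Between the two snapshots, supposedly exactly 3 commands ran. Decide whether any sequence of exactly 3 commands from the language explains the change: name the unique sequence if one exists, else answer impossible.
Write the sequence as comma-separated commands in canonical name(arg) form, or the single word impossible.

back(1), turn(left), move(3)

key: order matters: swapping back(1) and move(3) lands elsewhere
start: x=5 y=9 heading=left
t=1 back(1) ⇒ x=6 y=9 heading=left
t=2 turn(left) ⇒ x=6 y=9 heading=down
t=3 move(3) ⇒ x=6 y=6 heading=down
uniquely the one of 343 3-step routes that fits.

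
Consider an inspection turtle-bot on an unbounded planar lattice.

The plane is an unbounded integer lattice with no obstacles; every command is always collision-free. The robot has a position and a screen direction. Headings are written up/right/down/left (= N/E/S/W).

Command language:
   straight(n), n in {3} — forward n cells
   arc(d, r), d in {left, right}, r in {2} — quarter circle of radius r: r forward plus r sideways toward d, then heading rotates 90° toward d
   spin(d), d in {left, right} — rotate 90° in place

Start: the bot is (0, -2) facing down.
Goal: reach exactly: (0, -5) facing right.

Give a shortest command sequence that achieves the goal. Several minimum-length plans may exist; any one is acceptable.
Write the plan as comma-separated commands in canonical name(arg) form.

t0: (0, -2) facing down
1. straight(3) → (0, -5) facing down
2. spin(left) → (0, -5) facing right
no 1-step plan works, so 2 is optimal.

straight(3), spin(left)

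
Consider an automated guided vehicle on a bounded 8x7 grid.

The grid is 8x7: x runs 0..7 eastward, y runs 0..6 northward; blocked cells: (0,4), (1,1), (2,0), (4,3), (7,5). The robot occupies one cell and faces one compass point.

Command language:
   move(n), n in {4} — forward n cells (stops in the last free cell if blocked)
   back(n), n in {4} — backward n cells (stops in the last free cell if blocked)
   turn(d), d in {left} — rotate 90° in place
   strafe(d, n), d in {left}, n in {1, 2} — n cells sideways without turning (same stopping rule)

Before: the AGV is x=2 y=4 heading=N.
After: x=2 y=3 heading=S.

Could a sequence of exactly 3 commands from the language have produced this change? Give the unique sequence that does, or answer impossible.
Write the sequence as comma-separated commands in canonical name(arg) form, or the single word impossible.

turn(left), strafe(left, 1), turn(left)

key: position moved to (2,3) AND the heading swung to S — translation plus rotation needed
t0: x=2 y=4 heading=N
step 1 (turn(left)): x=2 y=4 heading=W
step 2 (strafe(left, 1)): x=2 y=3 heading=W
step 3 (turn(left)): x=2 y=3 heading=S
no rival 3-sequence matches.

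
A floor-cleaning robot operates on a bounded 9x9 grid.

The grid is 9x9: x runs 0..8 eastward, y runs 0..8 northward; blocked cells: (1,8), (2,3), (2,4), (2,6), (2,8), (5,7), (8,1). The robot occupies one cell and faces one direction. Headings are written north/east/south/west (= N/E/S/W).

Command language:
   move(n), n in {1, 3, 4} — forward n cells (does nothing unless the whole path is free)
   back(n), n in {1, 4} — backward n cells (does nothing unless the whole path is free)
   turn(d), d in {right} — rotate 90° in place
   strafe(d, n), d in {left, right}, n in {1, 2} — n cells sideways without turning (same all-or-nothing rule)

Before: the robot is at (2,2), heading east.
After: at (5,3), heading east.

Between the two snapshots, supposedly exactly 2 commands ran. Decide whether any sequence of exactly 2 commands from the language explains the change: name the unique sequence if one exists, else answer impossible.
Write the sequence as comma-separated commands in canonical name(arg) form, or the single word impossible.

move(3), strafe(left, 1)

key: heading stays E — no command in the sequence turns
initial: at (2,2), heading east
1. move(3) → at (5,2), heading east
2. strafe(left, 1) → at (5,3), heading east
no other 2-command option fits: unique.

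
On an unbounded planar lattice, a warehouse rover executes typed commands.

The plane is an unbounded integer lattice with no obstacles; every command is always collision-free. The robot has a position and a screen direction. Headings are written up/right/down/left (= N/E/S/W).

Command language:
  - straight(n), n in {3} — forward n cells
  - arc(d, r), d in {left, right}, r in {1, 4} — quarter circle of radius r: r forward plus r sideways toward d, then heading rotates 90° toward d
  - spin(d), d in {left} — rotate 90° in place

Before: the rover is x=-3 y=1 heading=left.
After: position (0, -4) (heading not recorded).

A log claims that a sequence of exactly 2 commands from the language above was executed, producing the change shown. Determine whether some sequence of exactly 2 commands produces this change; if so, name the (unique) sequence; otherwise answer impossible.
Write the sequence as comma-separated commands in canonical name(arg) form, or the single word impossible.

key: running arc(left, 4) before arc(left, 1) would end elsewhere — order is forced
start: x=-3 y=1 heading=left
step 1 (arc(left, 1)): x=-4 y=0 heading=down
step 2 (arc(left, 4)): x=0 y=-4 heading=right
uniquely the one of 36 2-step routes that fits.

arc(left, 1), arc(left, 4)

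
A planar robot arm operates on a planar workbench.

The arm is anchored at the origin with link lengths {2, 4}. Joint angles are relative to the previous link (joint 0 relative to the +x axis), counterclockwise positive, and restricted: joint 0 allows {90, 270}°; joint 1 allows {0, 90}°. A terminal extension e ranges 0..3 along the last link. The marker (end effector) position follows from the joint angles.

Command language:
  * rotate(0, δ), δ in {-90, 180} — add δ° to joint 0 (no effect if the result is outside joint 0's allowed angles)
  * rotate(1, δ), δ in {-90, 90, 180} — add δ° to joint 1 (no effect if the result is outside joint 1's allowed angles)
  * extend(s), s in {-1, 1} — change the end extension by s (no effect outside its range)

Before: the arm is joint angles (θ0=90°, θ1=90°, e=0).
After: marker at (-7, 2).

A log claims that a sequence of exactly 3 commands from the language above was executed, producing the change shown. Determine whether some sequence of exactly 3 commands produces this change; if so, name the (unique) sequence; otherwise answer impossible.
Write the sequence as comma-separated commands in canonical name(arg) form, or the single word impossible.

initial: joint angles (θ0=90°, θ1=90°, e=0)
1. extend(1) → joint angles (θ0=90°, θ1=90°, e=1)
2. extend(1) → joint angles (θ0=90°, θ1=90°, e=2)
3. extend(1) → joint angles (θ0=90°, θ1=90°, e=3)
uniquely the one of 343 3-step routes that fits.

extend(1), extend(1), extend(1)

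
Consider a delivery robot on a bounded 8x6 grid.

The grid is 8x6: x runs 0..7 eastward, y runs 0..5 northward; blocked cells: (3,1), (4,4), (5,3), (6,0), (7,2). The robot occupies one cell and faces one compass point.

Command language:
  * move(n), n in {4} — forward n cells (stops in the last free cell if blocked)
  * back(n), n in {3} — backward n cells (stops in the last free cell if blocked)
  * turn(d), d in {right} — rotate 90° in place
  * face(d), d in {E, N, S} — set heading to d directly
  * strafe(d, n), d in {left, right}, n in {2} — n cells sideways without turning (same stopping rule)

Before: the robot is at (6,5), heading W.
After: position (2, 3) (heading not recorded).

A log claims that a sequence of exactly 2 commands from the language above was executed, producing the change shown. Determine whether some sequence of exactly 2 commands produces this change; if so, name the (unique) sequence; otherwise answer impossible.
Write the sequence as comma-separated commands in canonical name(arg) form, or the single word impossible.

key: order matters: swapping move(4) and strafe(left, 2) lands elsewhere
begin: at (6,5), heading W
1. move(4) → at (2,5), heading W
2. strafe(left, 2) → at (2,3), heading W
no other 2-command option fits: unique.

move(4), strafe(left, 2)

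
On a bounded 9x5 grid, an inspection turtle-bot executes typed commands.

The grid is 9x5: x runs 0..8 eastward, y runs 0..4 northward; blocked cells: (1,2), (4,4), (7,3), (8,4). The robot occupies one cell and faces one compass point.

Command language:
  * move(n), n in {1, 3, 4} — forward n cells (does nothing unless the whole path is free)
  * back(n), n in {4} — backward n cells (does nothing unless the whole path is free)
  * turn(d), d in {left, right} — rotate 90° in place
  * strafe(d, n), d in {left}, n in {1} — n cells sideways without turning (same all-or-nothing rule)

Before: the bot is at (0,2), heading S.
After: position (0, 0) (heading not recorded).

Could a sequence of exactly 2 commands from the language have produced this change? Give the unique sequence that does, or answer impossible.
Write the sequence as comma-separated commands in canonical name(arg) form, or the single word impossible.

begin: at (0,2), heading S
1. move(1) → at (0,1), heading S
2. move(1) → at (0,0), heading S
no other 2-command option fits: unique.

move(1), move(1)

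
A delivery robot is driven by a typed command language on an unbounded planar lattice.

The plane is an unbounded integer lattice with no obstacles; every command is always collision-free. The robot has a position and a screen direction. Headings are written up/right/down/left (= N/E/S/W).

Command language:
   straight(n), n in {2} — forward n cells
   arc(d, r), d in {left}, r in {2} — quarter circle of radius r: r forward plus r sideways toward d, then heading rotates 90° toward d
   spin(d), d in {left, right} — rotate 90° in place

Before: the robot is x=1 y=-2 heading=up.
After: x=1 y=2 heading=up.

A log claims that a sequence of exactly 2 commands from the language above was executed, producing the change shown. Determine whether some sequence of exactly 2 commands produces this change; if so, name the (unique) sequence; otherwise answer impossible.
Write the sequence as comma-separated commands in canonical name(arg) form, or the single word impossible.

straight(2), straight(2)

key: heading stays N — no command in the sequence turns
initial: x=1 y=-2 heading=up
[1] after straight(2): x=1 y=0 heading=up
[2] after straight(2): x=1 y=2 heading=up
uniquely the one of 16 2-step routes that fits.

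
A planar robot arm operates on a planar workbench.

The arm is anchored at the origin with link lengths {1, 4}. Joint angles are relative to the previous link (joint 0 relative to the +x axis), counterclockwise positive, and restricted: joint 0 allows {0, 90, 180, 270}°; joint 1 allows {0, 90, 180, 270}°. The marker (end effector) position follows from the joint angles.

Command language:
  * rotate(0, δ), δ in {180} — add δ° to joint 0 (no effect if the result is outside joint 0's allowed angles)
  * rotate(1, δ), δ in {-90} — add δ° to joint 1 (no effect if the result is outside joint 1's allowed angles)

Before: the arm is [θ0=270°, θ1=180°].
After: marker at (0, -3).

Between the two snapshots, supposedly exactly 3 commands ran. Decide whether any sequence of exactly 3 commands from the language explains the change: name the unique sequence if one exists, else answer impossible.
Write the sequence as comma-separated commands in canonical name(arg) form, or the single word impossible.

rotate(0, 180), rotate(0, 180), rotate(0, 180)

start: [θ0=270°, θ1=180°]
[1] after rotate(0, 180): [θ0=90°, θ1=180°]
[2] after rotate(0, 180): [θ0=270°, θ1=180°]
[3] after rotate(0, 180): [θ0=90°, θ1=180°]
uniquely the one of 8 3-step routes that fits.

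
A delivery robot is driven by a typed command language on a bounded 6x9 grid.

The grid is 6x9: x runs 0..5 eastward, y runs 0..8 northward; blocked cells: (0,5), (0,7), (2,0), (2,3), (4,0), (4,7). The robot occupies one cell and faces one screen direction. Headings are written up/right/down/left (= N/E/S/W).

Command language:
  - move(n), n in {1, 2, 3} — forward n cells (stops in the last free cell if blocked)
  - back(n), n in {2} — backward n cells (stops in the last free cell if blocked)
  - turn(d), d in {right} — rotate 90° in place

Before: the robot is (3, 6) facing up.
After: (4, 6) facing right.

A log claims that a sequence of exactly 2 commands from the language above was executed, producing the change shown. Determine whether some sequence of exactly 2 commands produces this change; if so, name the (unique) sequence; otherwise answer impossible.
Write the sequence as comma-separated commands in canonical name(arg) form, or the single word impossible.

key: cell and facing (now E) both changed — the 2 commands mix motion and turning
initial: (3, 6) facing up
[1] after turn(right): (3, 6) facing right
[2] after move(1): (4, 6) facing right
uniquely the one of 25 2-step routes that fits.

turn(right), move(1)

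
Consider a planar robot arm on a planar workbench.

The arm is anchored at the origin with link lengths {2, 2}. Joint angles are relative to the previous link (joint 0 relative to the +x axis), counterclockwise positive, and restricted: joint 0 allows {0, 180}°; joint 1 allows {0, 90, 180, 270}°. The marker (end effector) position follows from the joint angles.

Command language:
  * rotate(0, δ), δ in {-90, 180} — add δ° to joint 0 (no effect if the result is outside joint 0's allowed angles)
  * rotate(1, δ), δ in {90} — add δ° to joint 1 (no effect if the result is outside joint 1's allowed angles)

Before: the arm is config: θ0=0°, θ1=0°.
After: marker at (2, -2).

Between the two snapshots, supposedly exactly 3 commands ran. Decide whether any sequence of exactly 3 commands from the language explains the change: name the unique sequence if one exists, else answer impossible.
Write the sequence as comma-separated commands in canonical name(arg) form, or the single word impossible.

rotate(1, 90), rotate(1, 90), rotate(1, 90)

from: config: θ0=0°, θ1=0°
[1] after rotate(1, 90): config: θ0=0°, θ1=90°
[2] after rotate(1, 90): config: θ0=0°, θ1=180°
[3] after rotate(1, 90): config: θ0=0°, θ1=270°
no other 3-command option fits: unique.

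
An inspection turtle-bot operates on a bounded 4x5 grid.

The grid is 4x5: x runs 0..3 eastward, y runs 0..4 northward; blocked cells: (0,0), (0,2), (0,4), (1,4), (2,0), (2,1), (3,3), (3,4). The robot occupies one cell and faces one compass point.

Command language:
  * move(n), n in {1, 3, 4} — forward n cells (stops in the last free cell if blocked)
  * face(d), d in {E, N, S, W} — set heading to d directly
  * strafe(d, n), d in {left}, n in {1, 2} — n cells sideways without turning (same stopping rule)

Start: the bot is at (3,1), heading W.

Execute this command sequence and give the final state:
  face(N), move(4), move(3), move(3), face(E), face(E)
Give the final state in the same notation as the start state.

at (3,2), heading E

t0: at (3,1), heading W
1. face(N) → at (3,1), heading N
2. move(4) → at (3,2), heading N
3. move(3) → at (3,2), heading N
4. move(3) → at (3,2), heading N
5. face(E) → at (3,2), heading E
6. face(E) → at (3,2), heading E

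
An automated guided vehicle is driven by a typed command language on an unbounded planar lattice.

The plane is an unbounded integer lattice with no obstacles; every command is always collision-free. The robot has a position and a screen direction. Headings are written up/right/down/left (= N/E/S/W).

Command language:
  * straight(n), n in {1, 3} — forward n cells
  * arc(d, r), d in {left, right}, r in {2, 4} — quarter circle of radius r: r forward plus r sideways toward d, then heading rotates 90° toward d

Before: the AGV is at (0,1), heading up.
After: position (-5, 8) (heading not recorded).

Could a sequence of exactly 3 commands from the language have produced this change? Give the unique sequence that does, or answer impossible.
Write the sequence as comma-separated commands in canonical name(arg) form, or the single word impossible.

straight(3), arc(left, 4), straight(1)

key: order matters: swapping straight(3) and straight(1) lands elsewhere
t0: at (0,1), heading up
[1] after straight(3): at (0,4), heading up
[2] after arc(left, 4): at (-4,8), heading left
[3] after straight(1): at (-5,8), heading left
no other 3-command option fits: unique.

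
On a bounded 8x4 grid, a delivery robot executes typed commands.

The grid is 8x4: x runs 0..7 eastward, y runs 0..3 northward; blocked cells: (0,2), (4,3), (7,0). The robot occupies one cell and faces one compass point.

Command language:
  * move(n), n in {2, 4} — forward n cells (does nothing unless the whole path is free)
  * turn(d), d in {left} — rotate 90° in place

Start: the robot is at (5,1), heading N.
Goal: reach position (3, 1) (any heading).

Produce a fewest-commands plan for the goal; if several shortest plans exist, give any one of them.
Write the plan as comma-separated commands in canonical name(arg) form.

from: at (5,1), heading N
1. turn(left) → at (5,1), heading W
2. move(2) → at (3,1), heading W
nothing shorter than 2 reaches the goal.

turn(left), move(2)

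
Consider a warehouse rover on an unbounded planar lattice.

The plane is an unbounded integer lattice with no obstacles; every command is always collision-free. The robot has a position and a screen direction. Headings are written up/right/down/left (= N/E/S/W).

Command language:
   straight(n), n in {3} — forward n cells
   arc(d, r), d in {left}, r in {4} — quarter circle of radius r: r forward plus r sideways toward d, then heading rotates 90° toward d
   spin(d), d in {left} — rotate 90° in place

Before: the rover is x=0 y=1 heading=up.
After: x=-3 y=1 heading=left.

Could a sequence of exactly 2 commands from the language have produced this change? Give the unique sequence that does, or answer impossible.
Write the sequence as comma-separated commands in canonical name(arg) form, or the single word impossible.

spin(left), straight(3)

key: cell and facing (now W) both changed — the 2 commands mix motion and turning
begin: x=0 y=1 heading=up
t=1 spin(left) ⇒ x=0 y=1 heading=left
t=2 straight(3) ⇒ x=-3 y=1 heading=left
uniquely the one of 9 2-step routes that fits.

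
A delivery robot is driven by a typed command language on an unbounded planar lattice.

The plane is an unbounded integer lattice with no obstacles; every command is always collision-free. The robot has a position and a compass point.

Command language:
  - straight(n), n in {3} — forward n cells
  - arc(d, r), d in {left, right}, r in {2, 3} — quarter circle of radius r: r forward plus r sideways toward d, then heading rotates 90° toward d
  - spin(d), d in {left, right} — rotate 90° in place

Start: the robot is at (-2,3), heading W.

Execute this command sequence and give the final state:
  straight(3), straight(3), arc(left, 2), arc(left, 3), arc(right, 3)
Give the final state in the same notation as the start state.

at (-4,-5), heading S

begin: at (-2,3), heading W
[1] after straight(3): at (-5,3), heading W
[2] after straight(3): at (-8,3), heading W
[3] after arc(left, 2): at (-10,1), heading S
[4] after arc(left, 3): at (-7,-2), heading E
[5] after arc(right, 3): at (-4,-5), heading S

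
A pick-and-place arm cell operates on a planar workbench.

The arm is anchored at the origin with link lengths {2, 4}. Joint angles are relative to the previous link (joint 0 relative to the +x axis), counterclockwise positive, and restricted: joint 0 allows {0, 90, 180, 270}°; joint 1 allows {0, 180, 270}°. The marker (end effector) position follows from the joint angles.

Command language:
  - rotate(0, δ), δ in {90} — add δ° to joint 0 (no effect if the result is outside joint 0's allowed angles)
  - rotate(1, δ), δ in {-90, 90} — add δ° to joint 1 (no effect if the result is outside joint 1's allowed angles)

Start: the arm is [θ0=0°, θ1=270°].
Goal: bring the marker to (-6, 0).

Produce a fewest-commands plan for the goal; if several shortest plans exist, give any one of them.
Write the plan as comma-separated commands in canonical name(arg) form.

initial: [θ0=0°, θ1=270°]
[1] after rotate(1, 90): [θ0=0°, θ1=0°]
[2] after rotate(0, 90): [θ0=90°, θ1=0°]
[3] after rotate(0, 90): [θ0=180°, θ1=0°]
nothing shorter than 3 reaches the goal.

rotate(1, 90), rotate(0, 90), rotate(0, 90)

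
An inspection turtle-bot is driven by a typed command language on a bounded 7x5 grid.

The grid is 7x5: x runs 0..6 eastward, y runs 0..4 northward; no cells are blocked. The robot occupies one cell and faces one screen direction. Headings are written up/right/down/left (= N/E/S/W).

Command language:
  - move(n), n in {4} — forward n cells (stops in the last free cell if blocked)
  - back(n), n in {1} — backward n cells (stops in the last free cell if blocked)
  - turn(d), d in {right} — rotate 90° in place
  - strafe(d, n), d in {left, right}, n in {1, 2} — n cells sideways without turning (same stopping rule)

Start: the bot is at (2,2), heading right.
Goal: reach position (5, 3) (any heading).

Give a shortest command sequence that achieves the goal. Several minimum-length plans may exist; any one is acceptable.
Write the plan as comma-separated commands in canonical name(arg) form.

strafe(left, 1), back(1), move(4)

begin: at (2,2), heading right
step 1 (strafe(left, 1)): at (2,3), heading right
step 2 (back(1)): at (1,3), heading right
step 3 (move(4)): at (5,3), heading right
no 2-step plan works, so 3 is optimal.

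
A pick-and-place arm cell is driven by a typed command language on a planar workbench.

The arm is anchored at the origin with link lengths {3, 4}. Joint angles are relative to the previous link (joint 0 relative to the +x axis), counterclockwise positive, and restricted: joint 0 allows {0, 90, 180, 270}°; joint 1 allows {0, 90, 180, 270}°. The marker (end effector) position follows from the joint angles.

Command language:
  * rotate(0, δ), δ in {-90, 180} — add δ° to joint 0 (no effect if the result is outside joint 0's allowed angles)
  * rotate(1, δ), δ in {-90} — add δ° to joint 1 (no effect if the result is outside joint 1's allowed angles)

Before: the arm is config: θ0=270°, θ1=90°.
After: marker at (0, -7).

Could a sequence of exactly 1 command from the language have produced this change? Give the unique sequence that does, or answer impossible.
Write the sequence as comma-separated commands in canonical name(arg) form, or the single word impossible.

rotate(1, -90)

start: config: θ0=270°, θ1=90°
[1] after rotate(1, -90): config: θ0=270°, θ1=0°
all 3 alternatives checked — unique.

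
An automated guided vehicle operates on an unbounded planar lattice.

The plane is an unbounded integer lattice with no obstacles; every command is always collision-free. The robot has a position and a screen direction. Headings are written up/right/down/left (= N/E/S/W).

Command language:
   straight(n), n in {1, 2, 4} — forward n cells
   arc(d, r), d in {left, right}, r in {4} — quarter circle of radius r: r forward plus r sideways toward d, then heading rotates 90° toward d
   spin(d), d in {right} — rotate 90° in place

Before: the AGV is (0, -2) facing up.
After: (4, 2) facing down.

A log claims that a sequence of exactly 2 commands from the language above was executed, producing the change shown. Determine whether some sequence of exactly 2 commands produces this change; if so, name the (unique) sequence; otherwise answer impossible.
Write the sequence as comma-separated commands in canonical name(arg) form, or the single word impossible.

arc(right, 4), spin(right)

key: cell and facing (now S) both changed — the 2 commands mix motion and turning
start: (0, -2) facing up
step 1 (arc(right, 4)): (4, 2) facing right
step 2 (spin(right)): (4, 2) facing down
all 36 alternatives checked — unique.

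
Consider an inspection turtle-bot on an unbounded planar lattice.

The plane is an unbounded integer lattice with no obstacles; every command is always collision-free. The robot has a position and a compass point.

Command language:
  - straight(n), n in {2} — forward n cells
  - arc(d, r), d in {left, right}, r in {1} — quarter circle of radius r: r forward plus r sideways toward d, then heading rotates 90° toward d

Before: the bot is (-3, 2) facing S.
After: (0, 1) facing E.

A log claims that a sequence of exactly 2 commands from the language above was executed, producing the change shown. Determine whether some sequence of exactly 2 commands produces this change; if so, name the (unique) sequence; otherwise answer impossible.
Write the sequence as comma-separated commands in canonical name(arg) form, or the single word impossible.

arc(left, 1), straight(2)

key: order matters: swapping arc(left, 1) and straight(2) lands elsewhere
begin: (-3, 2) facing S
[1] after arc(left, 1): (-2, 1) facing E
[2] after straight(2): (0, 1) facing E
all 9 alternatives checked — unique.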